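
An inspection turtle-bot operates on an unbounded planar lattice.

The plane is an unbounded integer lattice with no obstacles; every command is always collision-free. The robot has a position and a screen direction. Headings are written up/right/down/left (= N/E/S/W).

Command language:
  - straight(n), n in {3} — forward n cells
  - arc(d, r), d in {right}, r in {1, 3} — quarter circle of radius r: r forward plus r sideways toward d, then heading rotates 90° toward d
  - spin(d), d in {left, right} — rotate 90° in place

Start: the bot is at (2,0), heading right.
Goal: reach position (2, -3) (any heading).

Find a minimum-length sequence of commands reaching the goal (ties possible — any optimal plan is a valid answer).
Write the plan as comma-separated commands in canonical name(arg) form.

spin(right), straight(3)

t0: at (2,0), heading right
[1] after spin(right): at (2,0), heading down
[2] after straight(3): at (2,-3), heading down
nothing shorter than 2 reaches the goal.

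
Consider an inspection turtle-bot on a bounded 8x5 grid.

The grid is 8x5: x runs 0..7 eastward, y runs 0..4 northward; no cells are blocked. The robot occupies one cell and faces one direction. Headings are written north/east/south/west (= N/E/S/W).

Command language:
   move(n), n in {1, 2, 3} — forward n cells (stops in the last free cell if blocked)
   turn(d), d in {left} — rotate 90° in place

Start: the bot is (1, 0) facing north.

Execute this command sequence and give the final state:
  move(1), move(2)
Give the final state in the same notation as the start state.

begin: (1, 0) facing north
[1] after move(1): (1, 1) facing north
[2] after move(2): (1, 3) facing north

(1, 3) facing north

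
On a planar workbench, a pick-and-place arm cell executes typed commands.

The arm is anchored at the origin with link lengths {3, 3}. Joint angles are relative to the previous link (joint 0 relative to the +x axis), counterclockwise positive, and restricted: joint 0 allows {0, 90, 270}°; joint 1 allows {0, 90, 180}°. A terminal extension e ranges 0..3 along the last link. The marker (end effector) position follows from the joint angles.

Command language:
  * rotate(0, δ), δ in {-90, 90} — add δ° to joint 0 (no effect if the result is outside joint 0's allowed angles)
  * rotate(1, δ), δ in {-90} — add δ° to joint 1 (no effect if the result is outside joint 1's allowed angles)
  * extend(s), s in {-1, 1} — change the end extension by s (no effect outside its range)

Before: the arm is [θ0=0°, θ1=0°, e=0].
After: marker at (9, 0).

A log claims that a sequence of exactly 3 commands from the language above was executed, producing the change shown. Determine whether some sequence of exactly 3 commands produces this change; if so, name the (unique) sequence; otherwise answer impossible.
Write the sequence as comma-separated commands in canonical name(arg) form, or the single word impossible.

begin: [θ0=0°, θ1=0°, e=0]
t=1 extend(1) ⇒ [θ0=0°, θ1=0°, e=1]
t=2 extend(1) ⇒ [θ0=0°, θ1=0°, e=2]
t=3 extend(1) ⇒ [θ0=0°, θ1=0°, e=3]
no other 3-command option fits: unique.

extend(1), extend(1), extend(1)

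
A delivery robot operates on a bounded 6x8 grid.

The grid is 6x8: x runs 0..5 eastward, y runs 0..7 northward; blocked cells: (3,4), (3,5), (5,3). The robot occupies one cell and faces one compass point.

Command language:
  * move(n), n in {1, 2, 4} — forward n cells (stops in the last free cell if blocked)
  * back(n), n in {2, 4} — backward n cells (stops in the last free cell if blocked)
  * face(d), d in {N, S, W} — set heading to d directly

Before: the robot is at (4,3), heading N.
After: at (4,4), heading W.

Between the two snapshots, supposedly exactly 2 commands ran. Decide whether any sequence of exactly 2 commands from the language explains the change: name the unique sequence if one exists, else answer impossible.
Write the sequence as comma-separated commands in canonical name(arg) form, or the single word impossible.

key: position moved to (4,4) AND the heading swung to W — translation plus rotation needed
from: at (4,3), heading N
1. move(1) → at (4,4), heading N
2. face(W) → at (4,4), heading W
all 64 alternatives checked — unique.

move(1), face(W)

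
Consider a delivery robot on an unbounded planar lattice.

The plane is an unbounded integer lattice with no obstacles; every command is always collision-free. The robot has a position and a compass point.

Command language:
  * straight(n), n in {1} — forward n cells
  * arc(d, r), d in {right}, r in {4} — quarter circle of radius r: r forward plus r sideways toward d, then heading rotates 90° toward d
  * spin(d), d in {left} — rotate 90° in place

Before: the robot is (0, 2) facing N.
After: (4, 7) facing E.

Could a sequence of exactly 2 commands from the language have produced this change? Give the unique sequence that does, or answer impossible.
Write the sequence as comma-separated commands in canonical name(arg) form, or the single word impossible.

straight(1), arc(right, 4)

key: position moved to (4,7) AND the heading swung to E — translation plus rotation needed
from: (0, 2) facing N
1. straight(1) → (0, 3) facing N
2. arc(right, 4) → (4, 7) facing E
no other 2-command option fits: unique.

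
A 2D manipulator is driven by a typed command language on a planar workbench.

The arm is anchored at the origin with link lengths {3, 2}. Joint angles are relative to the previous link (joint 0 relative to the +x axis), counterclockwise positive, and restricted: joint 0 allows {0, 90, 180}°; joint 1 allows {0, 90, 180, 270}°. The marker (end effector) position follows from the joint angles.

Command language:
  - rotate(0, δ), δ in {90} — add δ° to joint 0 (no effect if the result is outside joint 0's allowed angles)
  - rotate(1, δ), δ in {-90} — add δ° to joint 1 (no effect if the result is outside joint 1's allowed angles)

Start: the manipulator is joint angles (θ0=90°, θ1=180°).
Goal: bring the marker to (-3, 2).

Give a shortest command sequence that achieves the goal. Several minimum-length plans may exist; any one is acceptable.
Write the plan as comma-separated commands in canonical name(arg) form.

rotate(1, -90), rotate(1, -90), rotate(1, -90), rotate(0, 90)

start: joint angles (θ0=90°, θ1=180°)
t=1 rotate(1, -90) ⇒ joint angles (θ0=90°, θ1=90°)
t=2 rotate(1, -90) ⇒ joint angles (θ0=90°, θ1=0°)
t=3 rotate(1, -90) ⇒ joint angles (θ0=90°, θ1=270°)
t=4 rotate(0, 90) ⇒ joint angles (θ0=180°, θ1=270°)
nothing shorter than 4 reaches the goal.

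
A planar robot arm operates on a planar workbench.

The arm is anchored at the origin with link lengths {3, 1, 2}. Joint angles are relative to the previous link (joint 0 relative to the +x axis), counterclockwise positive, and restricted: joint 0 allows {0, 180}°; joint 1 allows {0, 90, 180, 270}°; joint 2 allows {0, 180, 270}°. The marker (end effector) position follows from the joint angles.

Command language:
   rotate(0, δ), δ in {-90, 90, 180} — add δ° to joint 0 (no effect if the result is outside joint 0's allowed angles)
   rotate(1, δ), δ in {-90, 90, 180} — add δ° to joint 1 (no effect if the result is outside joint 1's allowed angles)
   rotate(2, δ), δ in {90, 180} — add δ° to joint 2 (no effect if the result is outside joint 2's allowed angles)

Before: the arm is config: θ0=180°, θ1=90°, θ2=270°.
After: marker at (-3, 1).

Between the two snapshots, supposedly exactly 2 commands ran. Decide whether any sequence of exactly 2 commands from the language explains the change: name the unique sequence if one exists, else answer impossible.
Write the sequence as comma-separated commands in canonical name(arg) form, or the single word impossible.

rotate(2, 90), rotate(2, 180)

key: running rotate(2, 180) before rotate(2, 90) would end elsewhere — order is forced
t0: config: θ0=180°, θ1=90°, θ2=270°
t=1 rotate(2, 90) ⇒ config: θ0=180°, θ1=90°, θ2=0°
t=2 rotate(2, 180) ⇒ config: θ0=180°, θ1=90°, θ2=180°
no other 2-command option fits: unique.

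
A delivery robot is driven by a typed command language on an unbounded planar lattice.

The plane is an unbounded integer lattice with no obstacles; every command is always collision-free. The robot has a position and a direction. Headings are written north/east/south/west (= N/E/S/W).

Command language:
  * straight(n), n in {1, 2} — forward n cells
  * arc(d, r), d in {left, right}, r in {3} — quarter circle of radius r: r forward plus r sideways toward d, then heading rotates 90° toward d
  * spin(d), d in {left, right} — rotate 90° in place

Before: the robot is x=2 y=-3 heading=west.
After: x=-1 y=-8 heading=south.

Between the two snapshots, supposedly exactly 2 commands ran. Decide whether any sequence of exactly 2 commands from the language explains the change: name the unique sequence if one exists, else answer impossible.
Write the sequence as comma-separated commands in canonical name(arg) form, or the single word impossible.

arc(left, 3), straight(2)

key: cell and facing (now S) both changed — the 2 commands mix motion and turning
initial: x=2 y=-3 heading=west
t=1 arc(left, 3) ⇒ x=-1 y=-6 heading=south
t=2 straight(2) ⇒ x=-1 y=-8 heading=south
no other 2-command option fits: unique.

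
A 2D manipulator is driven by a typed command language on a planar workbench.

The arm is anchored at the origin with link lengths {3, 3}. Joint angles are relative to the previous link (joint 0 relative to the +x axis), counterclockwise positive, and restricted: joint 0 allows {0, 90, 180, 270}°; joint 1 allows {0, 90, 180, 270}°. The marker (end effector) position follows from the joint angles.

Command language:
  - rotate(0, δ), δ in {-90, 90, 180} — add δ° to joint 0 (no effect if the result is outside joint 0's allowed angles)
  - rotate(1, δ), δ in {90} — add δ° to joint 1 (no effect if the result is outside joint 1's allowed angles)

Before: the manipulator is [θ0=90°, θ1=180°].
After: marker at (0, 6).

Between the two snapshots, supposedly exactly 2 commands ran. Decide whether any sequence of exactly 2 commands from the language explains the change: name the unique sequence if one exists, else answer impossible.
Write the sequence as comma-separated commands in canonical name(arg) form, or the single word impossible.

t0: [θ0=90°, θ1=180°]
1. rotate(1, 90) → [θ0=90°, θ1=270°]
2. rotate(1, 90) → [θ0=90°, θ1=0°]
no rival 2-sequence matches.

rotate(1, 90), rotate(1, 90)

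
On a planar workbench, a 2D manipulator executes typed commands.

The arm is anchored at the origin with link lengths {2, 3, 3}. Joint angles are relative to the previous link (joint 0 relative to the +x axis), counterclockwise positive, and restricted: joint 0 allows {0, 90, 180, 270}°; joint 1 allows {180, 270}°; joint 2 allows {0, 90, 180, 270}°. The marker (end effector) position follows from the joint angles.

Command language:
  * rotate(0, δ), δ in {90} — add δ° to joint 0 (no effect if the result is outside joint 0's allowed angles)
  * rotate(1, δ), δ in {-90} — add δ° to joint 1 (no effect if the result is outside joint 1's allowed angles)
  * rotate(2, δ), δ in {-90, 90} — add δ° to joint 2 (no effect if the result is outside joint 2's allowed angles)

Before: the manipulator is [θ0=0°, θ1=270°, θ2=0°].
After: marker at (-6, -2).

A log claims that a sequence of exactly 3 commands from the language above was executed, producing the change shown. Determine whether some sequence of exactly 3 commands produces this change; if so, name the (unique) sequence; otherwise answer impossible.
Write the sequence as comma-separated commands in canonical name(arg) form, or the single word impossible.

rotate(0, 90), rotate(0, 90), rotate(0, 90)

initial: [θ0=0°, θ1=270°, θ2=0°]
[1] after rotate(0, 90): [θ0=90°, θ1=270°, θ2=0°]
[2] after rotate(0, 90): [θ0=180°, θ1=270°, θ2=0°]
[3] after rotate(0, 90): [θ0=270°, θ1=270°, θ2=0°]
uniquely the one of 64 3-step routes that fits.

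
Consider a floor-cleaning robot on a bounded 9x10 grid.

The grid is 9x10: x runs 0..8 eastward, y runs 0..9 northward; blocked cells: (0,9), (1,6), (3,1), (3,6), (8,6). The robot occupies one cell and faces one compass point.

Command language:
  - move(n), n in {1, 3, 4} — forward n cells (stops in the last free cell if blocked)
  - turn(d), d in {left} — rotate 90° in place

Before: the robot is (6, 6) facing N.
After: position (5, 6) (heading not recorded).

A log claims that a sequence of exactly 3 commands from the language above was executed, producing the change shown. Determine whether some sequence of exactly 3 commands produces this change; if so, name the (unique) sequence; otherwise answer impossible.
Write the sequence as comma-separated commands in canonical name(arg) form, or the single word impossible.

from: (6, 6) facing N
step 1 (turn(left)): (6, 6) facing W
step 2 (move(1)): (5, 6) facing W
step 3 (turn(left)): (5, 6) facing S
no rival 3-sequence matches.

turn(left), move(1), turn(left)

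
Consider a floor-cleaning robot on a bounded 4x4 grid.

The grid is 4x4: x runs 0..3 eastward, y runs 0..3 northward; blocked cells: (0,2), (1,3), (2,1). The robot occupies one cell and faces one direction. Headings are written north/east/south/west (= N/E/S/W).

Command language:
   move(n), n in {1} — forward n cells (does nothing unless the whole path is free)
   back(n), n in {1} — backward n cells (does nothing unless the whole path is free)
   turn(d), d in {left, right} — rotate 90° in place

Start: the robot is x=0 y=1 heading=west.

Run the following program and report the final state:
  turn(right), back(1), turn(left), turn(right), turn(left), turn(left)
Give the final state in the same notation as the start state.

begin: x=0 y=1 heading=west
1. turn(right) → x=0 y=1 heading=north
2. back(1) → x=0 y=0 heading=north
3. turn(left) → x=0 y=0 heading=west
4. turn(right) → x=0 y=0 heading=north
5. turn(left) → x=0 y=0 heading=west
6. turn(left) → x=0 y=0 heading=south

x=0 y=0 heading=south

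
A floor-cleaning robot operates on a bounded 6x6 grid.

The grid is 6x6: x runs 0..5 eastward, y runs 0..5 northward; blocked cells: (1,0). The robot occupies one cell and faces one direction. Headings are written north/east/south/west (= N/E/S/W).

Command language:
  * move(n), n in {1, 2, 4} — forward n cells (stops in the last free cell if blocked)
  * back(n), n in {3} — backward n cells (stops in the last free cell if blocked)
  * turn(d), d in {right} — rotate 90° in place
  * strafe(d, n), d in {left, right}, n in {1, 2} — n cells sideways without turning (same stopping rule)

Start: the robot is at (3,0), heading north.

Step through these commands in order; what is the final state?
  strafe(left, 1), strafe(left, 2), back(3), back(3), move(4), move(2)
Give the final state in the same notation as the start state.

at (2,5), heading north

t0: at (3,0), heading north
step 1 (strafe(left, 1)): at (2,0), heading north
step 2 (strafe(left, 2)): at (2,0), heading north
step 3 (back(3)): at (2,0), heading north
step 4 (back(3)): at (2,0), heading north
step 5 (move(4)): at (2,4), heading north
step 6 (move(2)): at (2,5), heading north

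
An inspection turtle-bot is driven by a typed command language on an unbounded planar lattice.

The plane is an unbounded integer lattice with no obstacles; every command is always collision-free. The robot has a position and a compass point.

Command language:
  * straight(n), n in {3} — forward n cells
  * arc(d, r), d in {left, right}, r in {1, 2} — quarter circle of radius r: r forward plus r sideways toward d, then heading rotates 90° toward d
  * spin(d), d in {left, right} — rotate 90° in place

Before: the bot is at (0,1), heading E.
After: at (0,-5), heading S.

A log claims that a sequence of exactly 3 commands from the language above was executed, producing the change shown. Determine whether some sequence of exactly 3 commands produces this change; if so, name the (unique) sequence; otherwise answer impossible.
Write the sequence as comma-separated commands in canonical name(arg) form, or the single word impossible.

key: order matters: swapping spin(right) and straight(3) lands elsewhere
from: at (0,1), heading E
1. spin(right) → at (0,1), heading S
2. straight(3) → at (0,-2), heading S
3. straight(3) → at (0,-5), heading S
all 343 alternatives checked — unique.

spin(right), straight(3), straight(3)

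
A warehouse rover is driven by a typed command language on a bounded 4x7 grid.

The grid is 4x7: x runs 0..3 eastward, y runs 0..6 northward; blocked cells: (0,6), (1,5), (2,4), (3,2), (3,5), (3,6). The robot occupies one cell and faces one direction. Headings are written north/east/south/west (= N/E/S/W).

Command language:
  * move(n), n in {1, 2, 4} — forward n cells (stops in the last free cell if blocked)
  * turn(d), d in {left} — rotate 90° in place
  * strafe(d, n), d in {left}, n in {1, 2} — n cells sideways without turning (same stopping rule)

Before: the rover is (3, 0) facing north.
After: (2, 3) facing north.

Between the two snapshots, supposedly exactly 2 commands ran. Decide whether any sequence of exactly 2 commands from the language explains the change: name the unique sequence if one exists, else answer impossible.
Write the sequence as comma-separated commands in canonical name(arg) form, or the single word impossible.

key: move(4) is stopped early by the blocked cell at (2,4)
from: (3, 0) facing north
[1] after strafe(left, 1): (2, 0) facing north
[2] after move(4): (2, 3) facing north
uniquely the one of 36 2-step routes that fits.

strafe(left, 1), move(4)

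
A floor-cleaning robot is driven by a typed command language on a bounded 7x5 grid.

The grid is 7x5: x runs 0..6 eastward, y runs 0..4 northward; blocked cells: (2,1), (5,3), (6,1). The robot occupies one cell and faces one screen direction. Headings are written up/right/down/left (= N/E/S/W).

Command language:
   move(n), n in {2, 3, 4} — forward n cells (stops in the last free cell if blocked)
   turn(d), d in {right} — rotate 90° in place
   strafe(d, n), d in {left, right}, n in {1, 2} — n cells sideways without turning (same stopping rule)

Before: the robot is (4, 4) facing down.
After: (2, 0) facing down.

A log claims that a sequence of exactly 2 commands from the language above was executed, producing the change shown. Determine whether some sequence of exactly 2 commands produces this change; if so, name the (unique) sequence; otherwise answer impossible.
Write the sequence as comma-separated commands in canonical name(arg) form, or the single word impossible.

move(4), strafe(right, 2)

key: order matters: swapping move(4) and strafe(right, 2) lands elsewhere
t0: (4, 4) facing down
[1] after move(4): (4, 0) facing down
[2] after strafe(right, 2): (2, 0) facing down
no other 2-command option fits: unique.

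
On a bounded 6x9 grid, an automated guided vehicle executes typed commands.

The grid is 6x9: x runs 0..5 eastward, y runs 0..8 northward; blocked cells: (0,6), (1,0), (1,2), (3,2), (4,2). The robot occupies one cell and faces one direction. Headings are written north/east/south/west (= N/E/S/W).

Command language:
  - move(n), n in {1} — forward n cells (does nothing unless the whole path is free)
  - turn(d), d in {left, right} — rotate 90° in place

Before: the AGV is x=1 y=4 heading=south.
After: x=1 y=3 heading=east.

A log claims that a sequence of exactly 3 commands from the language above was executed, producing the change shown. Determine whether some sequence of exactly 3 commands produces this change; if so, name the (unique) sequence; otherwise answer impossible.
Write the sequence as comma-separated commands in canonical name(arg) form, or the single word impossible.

key: the second move(1) would hit the blocked cell at (1,2), so it does nothing
start: x=1 y=4 heading=south
step 1 (move(1)): x=1 y=3 heading=south
step 2 (move(1)): x=1 y=3 heading=south
step 3 (turn(left)): x=1 y=3 heading=east
all 27 alternatives checked — unique.

move(1), move(1), turn(left)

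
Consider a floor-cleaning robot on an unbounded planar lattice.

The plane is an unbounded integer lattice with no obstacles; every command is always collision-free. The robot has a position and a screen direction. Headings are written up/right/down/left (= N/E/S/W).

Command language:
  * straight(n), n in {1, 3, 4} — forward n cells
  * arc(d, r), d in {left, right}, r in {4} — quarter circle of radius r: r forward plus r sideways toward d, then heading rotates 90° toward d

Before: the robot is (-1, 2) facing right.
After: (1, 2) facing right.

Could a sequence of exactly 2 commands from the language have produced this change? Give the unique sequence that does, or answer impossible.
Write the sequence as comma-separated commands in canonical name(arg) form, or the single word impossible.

straight(1), straight(1)

key: still facing E at the end — nothing in the sequence rotates
from: (-1, 2) facing right
[1] after straight(1): (0, 2) facing right
[2] after straight(1): (1, 2) facing right
no rival 2-sequence matches.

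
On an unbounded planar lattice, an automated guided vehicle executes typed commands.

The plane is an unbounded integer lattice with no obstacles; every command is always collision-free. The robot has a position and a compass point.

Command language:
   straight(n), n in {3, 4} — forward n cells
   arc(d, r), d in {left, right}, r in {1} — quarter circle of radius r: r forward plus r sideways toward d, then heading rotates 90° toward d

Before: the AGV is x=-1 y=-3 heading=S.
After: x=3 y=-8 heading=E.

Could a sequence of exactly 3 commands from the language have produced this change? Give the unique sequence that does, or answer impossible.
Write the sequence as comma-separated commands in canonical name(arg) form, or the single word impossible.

straight(4), arc(left, 1), straight(3)

key: order matters: swapping straight(4) and straight(3) lands elsewhere
start: x=-1 y=-3 heading=S
step 1 (straight(4)): x=-1 y=-7 heading=S
step 2 (arc(left, 1)): x=0 y=-8 heading=E
step 3 (straight(3)): x=3 y=-8 heading=E
no other 3-command option fits: unique.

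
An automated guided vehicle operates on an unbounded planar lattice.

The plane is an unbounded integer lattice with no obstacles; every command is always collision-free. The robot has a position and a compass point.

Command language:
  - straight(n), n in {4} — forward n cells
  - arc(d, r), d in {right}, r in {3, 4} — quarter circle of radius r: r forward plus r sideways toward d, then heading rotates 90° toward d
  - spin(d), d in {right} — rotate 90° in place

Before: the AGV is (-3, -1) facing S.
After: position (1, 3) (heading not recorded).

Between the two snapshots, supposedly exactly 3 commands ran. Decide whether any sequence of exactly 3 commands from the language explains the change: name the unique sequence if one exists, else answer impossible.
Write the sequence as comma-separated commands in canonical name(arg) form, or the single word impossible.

spin(right), spin(right), arc(right, 4)

key: running arc(right, 4) before spin(right) would end elsewhere — order is forced
initial: (-3, -1) facing S
[1] after spin(right): (-3, -1) facing W
[2] after spin(right): (-3, -1) facing N
[3] after arc(right, 4): (1, 3) facing E
no other 3-command option fits: unique.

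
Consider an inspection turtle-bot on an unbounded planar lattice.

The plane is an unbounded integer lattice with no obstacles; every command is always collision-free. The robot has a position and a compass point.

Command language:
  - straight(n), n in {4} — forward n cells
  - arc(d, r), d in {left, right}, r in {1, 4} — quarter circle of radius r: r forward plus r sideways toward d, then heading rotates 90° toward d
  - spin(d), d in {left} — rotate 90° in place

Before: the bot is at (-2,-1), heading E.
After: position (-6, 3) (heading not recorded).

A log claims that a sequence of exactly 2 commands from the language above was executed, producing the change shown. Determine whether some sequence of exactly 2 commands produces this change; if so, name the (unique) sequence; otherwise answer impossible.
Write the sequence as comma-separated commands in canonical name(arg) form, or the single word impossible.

key: running arc(left, 4) before spin(left) would end elsewhere — order is forced
begin: at (-2,-1), heading E
step 1 (spin(left)): at (-2,-1), heading N
step 2 (arc(left, 4)): at (-6,3), heading W
all 36 alternatives checked — unique.

spin(left), arc(left, 4)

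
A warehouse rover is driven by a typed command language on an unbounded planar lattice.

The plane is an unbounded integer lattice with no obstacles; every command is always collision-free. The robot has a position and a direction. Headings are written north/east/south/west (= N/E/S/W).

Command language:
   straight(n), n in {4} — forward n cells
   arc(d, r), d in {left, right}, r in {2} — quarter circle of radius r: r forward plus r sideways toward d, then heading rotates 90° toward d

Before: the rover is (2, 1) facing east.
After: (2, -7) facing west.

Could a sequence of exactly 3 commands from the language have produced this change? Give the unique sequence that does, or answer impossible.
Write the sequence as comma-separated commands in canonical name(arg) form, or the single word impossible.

key: cell and facing (now W) both changed — the 3 commands mix motion and turning
from: (2, 1) facing east
1. arc(right, 2) → (4, -1) facing south
2. straight(4) → (4, -5) facing south
3. arc(right, 2) → (2, -7) facing west
no other 3-command option fits: unique.

arc(right, 2), straight(4), arc(right, 2)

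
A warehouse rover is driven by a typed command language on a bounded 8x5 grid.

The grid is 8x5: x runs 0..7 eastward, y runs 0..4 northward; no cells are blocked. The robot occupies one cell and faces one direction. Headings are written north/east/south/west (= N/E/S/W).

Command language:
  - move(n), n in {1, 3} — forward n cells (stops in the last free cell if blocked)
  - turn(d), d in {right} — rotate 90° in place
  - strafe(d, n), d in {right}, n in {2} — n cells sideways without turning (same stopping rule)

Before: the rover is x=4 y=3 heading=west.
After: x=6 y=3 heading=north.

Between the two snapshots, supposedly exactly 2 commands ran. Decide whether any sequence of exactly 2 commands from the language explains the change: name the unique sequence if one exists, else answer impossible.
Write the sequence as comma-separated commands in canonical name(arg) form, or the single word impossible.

key: cell and facing (now N) both changed — the 2 commands mix motion and turning
t0: x=4 y=3 heading=west
1. turn(right) → x=4 y=3 heading=north
2. strafe(right, 2) → x=6 y=3 heading=north
all 16 alternatives checked — unique.

turn(right), strafe(right, 2)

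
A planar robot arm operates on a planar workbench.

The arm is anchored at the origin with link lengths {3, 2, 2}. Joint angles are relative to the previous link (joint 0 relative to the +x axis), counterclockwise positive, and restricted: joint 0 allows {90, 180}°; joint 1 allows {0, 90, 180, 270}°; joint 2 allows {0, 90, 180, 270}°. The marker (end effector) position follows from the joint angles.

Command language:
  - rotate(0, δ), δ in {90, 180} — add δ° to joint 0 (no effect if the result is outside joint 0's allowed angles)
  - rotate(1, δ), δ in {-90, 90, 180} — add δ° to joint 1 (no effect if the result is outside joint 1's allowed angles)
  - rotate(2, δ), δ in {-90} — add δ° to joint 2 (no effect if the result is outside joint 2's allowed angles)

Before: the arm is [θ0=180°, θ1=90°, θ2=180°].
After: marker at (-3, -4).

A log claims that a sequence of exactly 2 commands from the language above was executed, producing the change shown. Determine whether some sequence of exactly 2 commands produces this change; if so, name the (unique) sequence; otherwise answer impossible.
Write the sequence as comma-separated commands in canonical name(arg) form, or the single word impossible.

rotate(2, -90), rotate(2, -90)

t0: [θ0=180°, θ1=90°, θ2=180°]
1. rotate(2, -90) → [θ0=180°, θ1=90°, θ2=90°]
2. rotate(2, -90) → [θ0=180°, θ1=90°, θ2=0°]
all 36 alternatives checked — unique.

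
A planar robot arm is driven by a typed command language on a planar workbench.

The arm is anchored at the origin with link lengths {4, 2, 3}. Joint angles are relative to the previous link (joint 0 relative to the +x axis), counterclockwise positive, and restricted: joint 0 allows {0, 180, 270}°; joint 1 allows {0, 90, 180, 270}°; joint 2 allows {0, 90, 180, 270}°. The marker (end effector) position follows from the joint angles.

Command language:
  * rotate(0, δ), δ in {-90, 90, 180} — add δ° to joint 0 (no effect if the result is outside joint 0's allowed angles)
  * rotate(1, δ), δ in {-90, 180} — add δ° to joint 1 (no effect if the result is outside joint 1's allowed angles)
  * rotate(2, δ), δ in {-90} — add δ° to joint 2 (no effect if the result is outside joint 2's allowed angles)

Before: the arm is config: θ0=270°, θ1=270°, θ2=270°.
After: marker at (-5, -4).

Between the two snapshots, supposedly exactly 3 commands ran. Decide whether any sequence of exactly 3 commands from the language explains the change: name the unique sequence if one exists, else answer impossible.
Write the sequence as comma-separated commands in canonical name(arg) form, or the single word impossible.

rotate(2, -90), rotate(2, -90), rotate(2, -90)

initial: config: θ0=270°, θ1=270°, θ2=270°
t=1 rotate(2, -90) ⇒ config: θ0=270°, θ1=270°, θ2=180°
t=2 rotate(2, -90) ⇒ config: θ0=270°, θ1=270°, θ2=90°
t=3 rotate(2, -90) ⇒ config: θ0=270°, θ1=270°, θ2=0°
uniquely the one of 216 3-step routes that fits.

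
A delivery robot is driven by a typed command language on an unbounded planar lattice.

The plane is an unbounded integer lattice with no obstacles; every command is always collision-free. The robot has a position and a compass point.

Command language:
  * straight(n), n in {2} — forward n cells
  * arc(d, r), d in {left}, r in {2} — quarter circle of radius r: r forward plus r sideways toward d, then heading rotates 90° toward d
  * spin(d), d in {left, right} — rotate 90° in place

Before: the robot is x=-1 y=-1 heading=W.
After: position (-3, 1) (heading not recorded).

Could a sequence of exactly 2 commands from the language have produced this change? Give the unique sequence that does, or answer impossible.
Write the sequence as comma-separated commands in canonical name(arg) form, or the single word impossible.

key: order matters: swapping spin(right) and arc(left, 2) lands elsewhere
t0: x=-1 y=-1 heading=W
1. spin(right) → x=-1 y=-1 heading=N
2. arc(left, 2) → x=-3 y=1 heading=W
no other 2-command option fits: unique.

spin(right), arc(left, 2)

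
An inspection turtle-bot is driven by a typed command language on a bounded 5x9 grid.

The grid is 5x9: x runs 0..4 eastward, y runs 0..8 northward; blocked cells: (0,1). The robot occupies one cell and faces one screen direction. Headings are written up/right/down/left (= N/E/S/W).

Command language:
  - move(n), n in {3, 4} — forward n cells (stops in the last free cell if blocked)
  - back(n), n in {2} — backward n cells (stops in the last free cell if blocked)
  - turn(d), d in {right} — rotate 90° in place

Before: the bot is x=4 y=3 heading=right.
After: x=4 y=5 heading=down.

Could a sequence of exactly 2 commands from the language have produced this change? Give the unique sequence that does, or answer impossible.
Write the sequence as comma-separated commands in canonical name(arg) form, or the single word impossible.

turn(right), back(2)

key: order matters: swapping turn(right) and back(2) lands elsewhere
start: x=4 y=3 heading=right
[1] after turn(right): x=4 y=3 heading=down
[2] after back(2): x=4 y=5 heading=down
no rival 2-sequence matches.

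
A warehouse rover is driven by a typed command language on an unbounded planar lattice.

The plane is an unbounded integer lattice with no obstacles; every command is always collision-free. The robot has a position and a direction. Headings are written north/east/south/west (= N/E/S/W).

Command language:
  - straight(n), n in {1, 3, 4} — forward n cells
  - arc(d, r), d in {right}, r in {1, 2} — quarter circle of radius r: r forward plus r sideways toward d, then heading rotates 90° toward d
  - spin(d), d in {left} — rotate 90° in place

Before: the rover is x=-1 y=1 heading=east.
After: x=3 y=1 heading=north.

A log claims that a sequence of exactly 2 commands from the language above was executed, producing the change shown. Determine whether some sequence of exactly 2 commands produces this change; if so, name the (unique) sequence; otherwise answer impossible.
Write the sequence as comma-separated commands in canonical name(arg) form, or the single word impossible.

straight(4), spin(left)

key: order matters: swapping straight(4) and spin(left) lands elsewhere
start: x=-1 y=1 heading=east
1. straight(4) → x=3 y=1 heading=east
2. spin(left) → x=3 y=1 heading=north
uniquely the one of 36 2-step routes that fits.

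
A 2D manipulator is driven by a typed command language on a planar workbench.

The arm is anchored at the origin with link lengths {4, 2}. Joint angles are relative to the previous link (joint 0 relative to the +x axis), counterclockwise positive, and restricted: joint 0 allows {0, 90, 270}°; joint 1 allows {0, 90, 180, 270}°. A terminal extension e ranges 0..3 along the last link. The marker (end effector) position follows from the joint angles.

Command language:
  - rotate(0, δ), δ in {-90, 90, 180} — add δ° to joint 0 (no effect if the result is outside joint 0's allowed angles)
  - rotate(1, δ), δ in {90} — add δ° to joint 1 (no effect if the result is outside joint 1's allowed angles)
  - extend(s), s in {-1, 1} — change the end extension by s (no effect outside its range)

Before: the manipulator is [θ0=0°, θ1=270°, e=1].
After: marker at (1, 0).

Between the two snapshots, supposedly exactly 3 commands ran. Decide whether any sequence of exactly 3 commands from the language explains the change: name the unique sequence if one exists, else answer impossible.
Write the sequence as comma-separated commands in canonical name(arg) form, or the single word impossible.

begin: [θ0=0°, θ1=270°, e=1]
[1] after rotate(1, 90): [θ0=0°, θ1=0°, e=1]
[2] after rotate(1, 90): [θ0=0°, θ1=90°, e=1]
[3] after rotate(1, 90): [θ0=0°, θ1=180°, e=1]
no rival 3-sequence matches.

rotate(1, 90), rotate(1, 90), rotate(1, 90)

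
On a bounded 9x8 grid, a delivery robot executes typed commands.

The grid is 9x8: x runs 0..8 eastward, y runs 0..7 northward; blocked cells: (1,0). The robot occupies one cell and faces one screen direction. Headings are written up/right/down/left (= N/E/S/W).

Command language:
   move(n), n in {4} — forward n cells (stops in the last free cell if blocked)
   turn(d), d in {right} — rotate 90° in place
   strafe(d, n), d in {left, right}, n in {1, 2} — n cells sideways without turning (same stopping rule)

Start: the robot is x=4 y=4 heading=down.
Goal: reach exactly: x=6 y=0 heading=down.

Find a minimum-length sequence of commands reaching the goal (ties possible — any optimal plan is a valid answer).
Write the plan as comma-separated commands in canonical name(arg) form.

strafe(left, 2), move(4)

start: x=4 y=4 heading=down
[1] after strafe(left, 2): x=6 y=4 heading=down
[2] after move(4): x=6 y=0 heading=down
no 1-step plan works, so 2 is optimal.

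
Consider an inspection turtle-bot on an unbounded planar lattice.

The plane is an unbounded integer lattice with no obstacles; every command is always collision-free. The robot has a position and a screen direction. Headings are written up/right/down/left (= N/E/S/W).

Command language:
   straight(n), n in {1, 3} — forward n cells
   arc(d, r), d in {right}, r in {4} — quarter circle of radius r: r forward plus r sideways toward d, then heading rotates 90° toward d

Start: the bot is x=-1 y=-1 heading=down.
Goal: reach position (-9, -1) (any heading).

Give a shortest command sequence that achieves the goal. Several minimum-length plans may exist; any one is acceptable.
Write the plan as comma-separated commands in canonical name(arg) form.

arc(right, 4), arc(right, 4)

begin: x=-1 y=-1 heading=down
1. arc(right, 4) → x=-5 y=-5 heading=left
2. arc(right, 4) → x=-9 y=-1 heading=up
shorter routes all fall short; 2 is best.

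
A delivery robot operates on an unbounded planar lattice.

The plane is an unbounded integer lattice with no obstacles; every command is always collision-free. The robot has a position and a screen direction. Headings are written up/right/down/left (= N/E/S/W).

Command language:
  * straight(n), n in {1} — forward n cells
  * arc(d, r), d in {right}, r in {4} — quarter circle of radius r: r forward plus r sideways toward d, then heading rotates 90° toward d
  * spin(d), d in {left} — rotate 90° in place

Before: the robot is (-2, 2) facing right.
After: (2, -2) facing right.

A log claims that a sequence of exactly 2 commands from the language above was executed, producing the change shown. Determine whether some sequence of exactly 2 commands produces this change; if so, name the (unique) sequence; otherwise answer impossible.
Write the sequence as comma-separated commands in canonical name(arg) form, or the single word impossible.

arc(right, 4), spin(left)

key: still facing E at the end — net rotation zero over 2 steps
initial: (-2, 2) facing right
t=1 arc(right, 4) ⇒ (2, -2) facing down
t=2 spin(left) ⇒ (2, -2) facing right
no rival 2-sequence matches.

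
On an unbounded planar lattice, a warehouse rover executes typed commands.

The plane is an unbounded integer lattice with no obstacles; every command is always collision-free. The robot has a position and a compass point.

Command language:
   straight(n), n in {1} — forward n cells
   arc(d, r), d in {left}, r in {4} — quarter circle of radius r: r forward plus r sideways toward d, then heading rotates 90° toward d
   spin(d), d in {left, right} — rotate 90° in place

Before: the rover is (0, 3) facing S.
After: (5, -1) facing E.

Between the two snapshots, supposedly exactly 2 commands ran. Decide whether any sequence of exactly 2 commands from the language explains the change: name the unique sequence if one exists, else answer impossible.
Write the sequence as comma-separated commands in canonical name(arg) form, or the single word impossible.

arc(left, 4), straight(1)

key: order matters: swapping arc(left, 4) and straight(1) lands elsewhere
begin: (0, 3) facing S
t=1 arc(left, 4) ⇒ (4, -1) facing E
t=2 straight(1) ⇒ (5, -1) facing E
all 16 alternatives checked — unique.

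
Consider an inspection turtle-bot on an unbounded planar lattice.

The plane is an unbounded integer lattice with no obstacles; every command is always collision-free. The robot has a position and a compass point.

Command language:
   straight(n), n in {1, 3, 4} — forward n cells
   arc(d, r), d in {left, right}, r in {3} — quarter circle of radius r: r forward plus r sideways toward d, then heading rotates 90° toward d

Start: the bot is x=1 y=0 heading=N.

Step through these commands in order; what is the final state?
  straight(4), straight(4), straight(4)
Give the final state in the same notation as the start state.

x=1 y=12 heading=N

begin: x=1 y=0 heading=N
[1] after straight(4): x=1 y=4 heading=N
[2] after straight(4): x=1 y=8 heading=N
[3] after straight(4): x=1 y=12 heading=N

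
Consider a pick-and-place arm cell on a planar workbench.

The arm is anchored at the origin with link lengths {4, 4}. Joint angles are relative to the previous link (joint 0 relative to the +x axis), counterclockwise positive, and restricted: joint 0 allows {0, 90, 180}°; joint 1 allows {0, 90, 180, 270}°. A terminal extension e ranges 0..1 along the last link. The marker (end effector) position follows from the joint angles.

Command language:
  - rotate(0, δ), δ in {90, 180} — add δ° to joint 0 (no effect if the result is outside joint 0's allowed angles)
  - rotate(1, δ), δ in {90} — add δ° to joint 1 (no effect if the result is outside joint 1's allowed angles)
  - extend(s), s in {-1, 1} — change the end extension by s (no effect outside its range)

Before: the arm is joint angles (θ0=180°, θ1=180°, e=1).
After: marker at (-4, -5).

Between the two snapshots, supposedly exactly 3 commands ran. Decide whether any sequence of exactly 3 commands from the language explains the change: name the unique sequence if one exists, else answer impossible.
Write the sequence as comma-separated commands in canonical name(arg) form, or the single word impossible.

rotate(1, 90), rotate(1, 90), rotate(1, 90)

start: joint angles (θ0=180°, θ1=180°, e=1)
t=1 rotate(1, 90) ⇒ joint angles (θ0=180°, θ1=270°, e=1)
t=2 rotate(1, 90) ⇒ joint angles (θ0=180°, θ1=0°, e=1)
t=3 rotate(1, 90) ⇒ joint angles (θ0=180°, θ1=90°, e=1)
no other 3-command option fits: unique.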